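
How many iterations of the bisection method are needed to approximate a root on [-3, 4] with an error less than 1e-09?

We need (b-a)/2^n ≤ 1e-09
(4 - (-3))/2^n ≤ 1e-09
7/2^n ≤ 1e-09
2^n ≥ 7000000000
n ≥ log₂(7000000000) = 32.70
n ≥ 33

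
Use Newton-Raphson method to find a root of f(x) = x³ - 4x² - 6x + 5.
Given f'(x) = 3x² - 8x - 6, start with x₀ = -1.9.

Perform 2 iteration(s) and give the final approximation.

f(x) = x³ - 4x² - 6x + 5
f'(x) = 3x² - 8x - 6
x₀ = -1.9

Newton-Raphson formula: x_{n+1} = x_n - f(x_n)/f'(x_n)

Iteration 1:
  f(-1.900000) = -4.899000
  f'(-1.900000) = 20.030000
  x_1 = -1.900000 - (-4.899000)/20.030000 = -1.655417
Iteration 2:
  f(-1.655417) = -0.565632
  f'(-1.655417) = 15.464550
  x_2 = -1.655417 - (-0.565632)/15.464550 = -1.618841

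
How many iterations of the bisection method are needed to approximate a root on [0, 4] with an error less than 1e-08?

We need (b-a)/2^n ≤ 1e-08
(4 - 0)/2^n ≤ 1e-08
4/2^n ≤ 1e-08
2^n ≥ 400000000
n ≥ log₂(400000000) = 28.58
n ≥ 29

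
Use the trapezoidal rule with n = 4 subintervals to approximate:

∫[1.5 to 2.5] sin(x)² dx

f(x) = sin(x)²
a = 1.5, b = 2.5, n = 4
h = (b - a)/n = 0.250000

Trapezoidal rule: (h/2)[f(x₀) + 2f(x₁) + 2f(x₂) + ... + f(xₙ)]

x_0 = 1.5000, f(x_0) = 0.994996, coefficient = 1
x_1 = 1.7500, f(x_1) = 0.968228, coefficient = 2
x_2 = 2.0000, f(x_2) = 0.826822, coefficient = 2
x_3 = 2.2500, f(x_3) = 0.605398, coefficient = 2
x_4 = 2.5000, f(x_4) = 0.358169, coefficient = 1

I ≈ (0.250000/2) × 6.154061 = 0.769258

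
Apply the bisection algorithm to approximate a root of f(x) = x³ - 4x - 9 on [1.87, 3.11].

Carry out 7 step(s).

f(x) = x³ - 4x - 9
Initial interval: [1.87, 3.11]

Iteration 1:
  c_1 = (1.870000 + 3.110000)/2 = 2.490000
  f(c_1) = f(2.490000) = -3.521751
  f(a) × f(c) ≥ 0, new interval: [2.490000, 3.110000]
Iteration 2:
  c_2 = (2.490000 + 3.110000)/2 = 2.800000
  f(c_2) = f(2.800000) = 1.752000
  f(a) × f(c) < 0, new interval: [2.490000, 2.800000]
Iteration 3:
  c_3 = (2.490000 + 2.800000)/2 = 2.645000
  f(c_3) = f(2.645000) = -1.075514
  f(a) × f(c) ≥ 0, new interval: [2.645000, 2.800000]
Iteration 4:
  c_4 = (2.645000 + 2.800000)/2 = 2.722500
  f(c_4) = f(2.722500) = 0.289187
  f(a) × f(c) < 0, new interval: [2.645000, 2.722500]
Iteration 5:
  c_5 = (2.645000 + 2.722500)/2 = 2.683750
  f(c_5) = f(2.683750) = -0.405253
  f(a) × f(c) ≥ 0, new interval: [2.683750, 2.722500]
Iteration 6:
  c_6 = (2.683750 + 2.722500)/2 = 2.703125
  f(c_6) = f(2.703125) = -0.061077
  f(a) × f(c) ≥ 0, new interval: [2.703125, 2.722500]
Iteration 7:
  c_7 = (2.703125 + 2.722500)/2 = 2.712813
  f(c_7) = f(2.712813) = 0.113291
  f(a) × f(c) < 0, new interval: [2.703125, 2.712813]

After 7 iteration(s), the approximation is c_7 = 2.712813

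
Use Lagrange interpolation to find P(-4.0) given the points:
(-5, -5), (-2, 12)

Lagrange interpolation formula:
P(x) = Σ yᵢ × Lᵢ(x)
where Lᵢ(x) = Π_{j≠i} (x - xⱼ)/(xᵢ - xⱼ)

L_0(-4.0) = (-4.0 - (-2))/(-5 - (-2)) = 0.666667
L_1(-4.0) = (-4.0 - (-5))/(-2 - (-5)) = 0.333333

P(-4.0) = (-5)×L_0(-4.0) + 12×L_1(-4.0)
P(-4.0) = 0.666667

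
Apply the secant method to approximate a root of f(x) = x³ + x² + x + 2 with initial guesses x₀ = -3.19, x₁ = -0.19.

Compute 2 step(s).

f(x) = x³ + x² + x + 2
x₀ = -3.19, x₁ = -0.19

Secant formula: x_{n+1} = x_n - f(x_n)(x_n - x_{n-1})/(f(x_n) - f(x_{n-1}))

Iteration 1:
  f(-3.190000) = -23.475659
  f(-0.190000) = 1.839241
  x_2 = -0.190000 - 1.839241×(-0.190000 - (-3.190000))/(1.839241 - (-23.475659))
       = -0.407963
Iteration 2:
  f(-0.190000) = 1.839241
  f(-0.407963) = 1.690572
  x_3 = -0.407963 - 1.690572×(-0.407963 - (-0.190000))/(1.690572 - 1.839241)
       = -2.886503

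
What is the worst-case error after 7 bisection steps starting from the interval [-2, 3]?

Bisection error bound: |error| ≤ (b-a)/2^n
|error| ≤ (3 - (-2))/2^7 = 5/2^7
|error| ≤ 0.0390625000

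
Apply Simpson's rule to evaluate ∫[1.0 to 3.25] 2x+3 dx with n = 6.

f(x) = 2x+3
a = 1.0, b = 3.25, n = 6
h = (b - a)/n = 0.375000

Simpson's rule: (h/3)[f(x₀) + 4f(x₁) + 2f(x₂) + ... + f(xₙ)]

x_0 = 1.0000, f(x_0) = 5.000000, coefficient = 1
x_1 = 1.3750, f(x_1) = 5.750000, coefficient = 4
x_2 = 1.7500, f(x_2) = 6.500000, coefficient = 2
x_3 = 2.1250, f(x_3) = 7.250000, coefficient = 4
x_4 = 2.5000, f(x_4) = 8.000000, coefficient = 2
x_5 = 2.8750, f(x_5) = 8.750000, coefficient = 4
x_6 = 3.2500, f(x_6) = 9.500000, coefficient = 1

I ≈ (0.375000/3) × 130.500000 = 16.312500
Exact value: 16.312500
Error: 0.000000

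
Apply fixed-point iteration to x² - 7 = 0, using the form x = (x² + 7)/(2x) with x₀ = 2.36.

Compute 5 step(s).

Equation: x² - 7 = 0
Fixed-point form: x = (x² + 7)/(2x)
x₀ = 2.36

x_1 = g(2.360000) = 2.663051
x_2 = g(2.663051) = 2.645808
x_3 = g(2.645808) = 2.645751
x_4 = g(2.645751) = 2.645751
x_5 = g(2.645751) = 2.645751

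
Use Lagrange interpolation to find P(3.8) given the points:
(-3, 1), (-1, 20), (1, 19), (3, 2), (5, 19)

Lagrange interpolation formula:
P(x) = Σ yᵢ × Lᵢ(x)
where Lᵢ(x) = Π_{j≠i} (x - xⱼ)/(xᵢ - xⱼ)

L_0(3.8) = (3.8 - (-1))/(-3 - (-1)) × (3.8 - 1)/(-3 - 1) × (3.8 - 3)/(-3 - 3) × (3.8 - 5)/(-3 - 5) = -0.033600
L_1(3.8) = (3.8 - (-3))/(-1 - (-3)) × (3.8 - 1)/(-1 - 1) × (3.8 - 3)/(-1 - 3) × (3.8 - 5)/(-1 - 5) = 0.190400
L_2(3.8) = (3.8 - (-3))/(1 - (-3)) × (3.8 - (-1))/(1 - (-1)) × (3.8 - 3)/(1 - 3) × (3.8 - 5)/(1 - 5) = -0.489600
L_3(3.8) = (3.8 - (-3))/(3 - (-3)) × (3.8 - (-1))/(3 - (-1)) × (3.8 - 1)/(3 - 1) × (3.8 - 5)/(3 - 5) = 1.142400
L_4(3.8) = (3.8 - (-3))/(5 - (-3)) × (3.8 - (-1))/(5 - (-1)) × (3.8 - 1)/(5 - 1) × (3.8 - 3)/(5 - 3) = 0.190400

P(3.8) = 1×L_0(3.8) + 20×L_1(3.8) + 19×L_2(3.8) + 2×L_3(3.8) + 19×L_4(3.8)
P(3.8) = 0.374400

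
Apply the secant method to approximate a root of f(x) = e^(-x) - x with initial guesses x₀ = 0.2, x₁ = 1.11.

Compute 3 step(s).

f(x) = e^(-x) - x
x₀ = 0.2, x₁ = 1.11

Secant formula: x_{n+1} = x_n - f(x_n)(x_n - x_{n-1})/(f(x_n) - f(x_{n-1}))

Iteration 1:
  f(0.200000) = 0.618731
  f(1.110000) = -0.780441
  x_2 = 1.110000 - (-0.780441)×(1.110000 - 0.200000)/(-0.780441 - 0.618731)
       = 0.602413
Iteration 2:
  f(1.110000) = -0.780441
  f(0.602413) = -0.054924
  x_3 = 0.602413 - (-0.054924)×(0.602413 - 1.110000)/(-0.054924 - (-0.780441))
       = 0.563987
Iteration 3:
  f(0.602413) = -0.054924
  f(0.563987) = 0.004949
  x_4 = 0.563987 - 0.004949×(0.563987 - 0.602413)/(0.004949 - (-0.054924))
       = 0.567163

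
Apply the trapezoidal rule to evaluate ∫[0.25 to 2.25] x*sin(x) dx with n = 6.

f(x) = x*sin(x)
a = 0.25, b = 2.25, n = 6
h = (b - a)/n = 0.333333

Trapezoidal rule: (h/2)[f(x₀) + 2f(x₁) + 2f(x₂) + ... + f(xₙ)]

x_0 = 0.2500, f(x_0) = 0.061851, coefficient = 1
x_1 = 0.5833, f(x_1) = 0.321305, coefficient = 2
x_2 = 0.9167, f(x_2) = 0.727446, coefficient = 2
x_3 = 1.2500, f(x_3) = 1.186231, coefficient = 2
x_4 = 1.5833, f(x_4) = 1.583209, coefficient = 2
x_5 = 1.9167, f(x_5) = 1.803163, coefficient = 2
x_6 = 2.2500, f(x_6) = 1.750665, coefficient = 1

I ≈ (0.333333/2) × 13.055224 = 2.175871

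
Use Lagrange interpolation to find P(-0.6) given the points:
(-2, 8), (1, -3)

Lagrange interpolation formula:
P(x) = Σ yᵢ × Lᵢ(x)
where Lᵢ(x) = Π_{j≠i} (x - xⱼ)/(xᵢ - xⱼ)

L_0(-0.6) = (-0.6 - 1)/(-2 - 1) = 0.533333
L_1(-0.6) = (-0.6 - (-2))/(1 - (-2)) = 0.466667

P(-0.6) = 8×L_0(-0.6) + (-3)×L_1(-0.6)
P(-0.6) = 2.866667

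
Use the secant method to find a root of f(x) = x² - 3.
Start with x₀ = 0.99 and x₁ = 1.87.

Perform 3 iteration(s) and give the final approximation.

f(x) = x² - 3
x₀ = 0.99, x₁ = 1.87

Secant formula: x_{n+1} = x_n - f(x_n)(x_n - x_{n-1})/(f(x_n) - f(x_{n-1}))

Iteration 1:
  f(0.990000) = -2.019900
  f(1.870000) = 0.496900
  x_2 = 1.870000 - 0.496900×(1.870000 - 0.990000)/(0.496900 - (-2.019900))
       = 1.696259
Iteration 2:
  f(1.870000) = 0.496900
  f(1.696259) = -0.122706
  x_3 = 1.696259 - (-0.122706)×(1.696259 - 1.870000)/(-0.122706 - 0.496900)
       = 1.730666
Iteration 3:
  f(1.696259) = -0.122706
  f(1.730666) = -0.004794
  x_4 = 1.730666 - (-0.004794)×(1.730666 - 1.696259)/(-0.004794 - (-0.122706))
       = 1.732065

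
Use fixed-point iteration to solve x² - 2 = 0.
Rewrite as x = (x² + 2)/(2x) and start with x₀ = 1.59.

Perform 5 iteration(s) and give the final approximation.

Equation: x² - 2 = 0
Fixed-point form: x = (x² + 2)/(2x)
x₀ = 1.59

x_1 = g(1.590000) = 1.423931
x_2 = g(1.423931) = 1.414247
x_3 = g(1.414247) = 1.414214
x_4 = g(1.414214) = 1.414214
x_5 = g(1.414214) = 1.414214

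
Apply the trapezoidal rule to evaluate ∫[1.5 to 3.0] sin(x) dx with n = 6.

f(x) = sin(x)
a = 1.5, b = 3.0, n = 6
h = (b - a)/n = 0.250000

Trapezoidal rule: (h/2)[f(x₀) + 2f(x₁) + 2f(x₂) + ... + f(xₙ)]

x_0 = 1.5000, f(x_0) = 0.997495, coefficient = 1
x_1 = 1.7500, f(x_1) = 0.983986, coefficient = 2
x_2 = 2.0000, f(x_2) = 0.909297, coefficient = 2
x_3 = 2.2500, f(x_3) = 0.778073, coefficient = 2
x_4 = 2.5000, f(x_4) = 0.598472, coefficient = 2
x_5 = 2.7500, f(x_5) = 0.381661, coefficient = 2
x_6 = 3.0000, f(x_6) = 0.141120, coefficient = 1

I ≈ (0.250000/2) × 8.441594 = 1.055199
Exact value: 1.060730
Error: 0.005530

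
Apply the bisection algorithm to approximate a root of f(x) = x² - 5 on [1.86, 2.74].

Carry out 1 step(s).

f(x) = x² - 5
Initial interval: [1.86, 2.74]

Iteration 1:
  c_1 = (1.860000 + 2.740000)/2 = 2.300000
  f(c_1) = f(2.300000) = 0.290000
  f(a) × f(c) < 0, new interval: [1.860000, 2.300000]

After 1 iteration(s), the approximation is c_1 = 2.300000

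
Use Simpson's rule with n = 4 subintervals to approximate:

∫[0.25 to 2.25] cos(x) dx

f(x) = cos(x)
a = 0.25, b = 2.25, n = 4
h = (b - a)/n = 0.500000

Simpson's rule: (h/3)[f(x₀) + 4f(x₁) + 2f(x₂) + ... + f(xₙ)]

x_0 = 0.2500, f(x_0) = 0.968912, coefficient = 1
x_1 = 0.7500, f(x_1) = 0.731689, coefficient = 4
x_2 = 1.2500, f(x_2) = 0.315322, coefficient = 2
x_3 = 1.7500, f(x_3) = -0.178246, coefficient = 4
x_4 = 2.2500, f(x_4) = -0.628174, coefficient = 1

I ≈ (0.500000/3) × 3.185155 = 0.530859
Exact value: 0.530669
Error: 0.000190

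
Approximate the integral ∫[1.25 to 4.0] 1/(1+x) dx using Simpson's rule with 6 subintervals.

f(x) = 1/(1+x)
a = 1.25, b = 4.0, n = 6
h = (b - a)/n = 0.458333

Simpson's rule: (h/3)[f(x₀) + 4f(x₁) + 2f(x₂) + ... + f(xₙ)]

x_0 = 1.2500, f(x_0) = 0.444444, coefficient = 1
x_1 = 1.7083, f(x_1) = 0.369231, coefficient = 4
x_2 = 2.1667, f(x_2) = 0.315789, coefficient = 2
x_3 = 2.6250, f(x_3) = 0.275862, coefficient = 4
x_4 = 3.0833, f(x_4) = 0.244898, coefficient = 2
x_5 = 3.5417, f(x_5) = 0.220183, coefficient = 4
x_6 = 4.0000, f(x_6) = 0.200000, coefficient = 1

I ≈ (0.458333/3) × 5.226925 = 0.798558
Exact value: 0.798508
Error: 0.000050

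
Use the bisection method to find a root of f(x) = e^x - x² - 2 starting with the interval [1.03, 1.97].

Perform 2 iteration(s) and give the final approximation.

f(x) = e^x - x² - 2
Initial interval: [1.03, 1.97]

Iteration 1:
  c_1 = (1.030000 + 1.970000)/2 = 1.500000
  f(c_1) = f(1.500000) = 0.231689
  f(a) × f(c) < 0, new interval: [1.030000, 1.500000]
Iteration 2:
  c_2 = (1.030000 + 1.500000)/2 = 1.265000
  f(c_2) = f(1.265000) = -0.057132
  f(a) × f(c) ≥ 0, new interval: [1.265000, 1.500000]

After 2 iteration(s), the approximation is c_2 = 1.265000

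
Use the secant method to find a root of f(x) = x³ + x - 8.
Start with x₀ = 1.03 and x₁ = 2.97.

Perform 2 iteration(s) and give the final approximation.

f(x) = x³ + x - 8
x₀ = 1.03, x₁ = 2.97

Secant formula: x_{n+1} = x_n - f(x_n)(x_n - x_{n-1})/(f(x_n) - f(x_{n-1}))

Iteration 1:
  f(1.030000) = -5.877273
  f(2.970000) = 21.168073
  x_2 = 2.970000 - 21.168073×(2.970000 - 1.030000)/(21.168073 - (-5.877273))
       = 1.451585
Iteration 2:
  f(2.970000) = 21.168073
  f(1.451585) = -3.489782
  x_3 = 1.451585 - (-3.489782)×(1.451585 - 2.970000)/(-3.489782 - 21.168073)
       = 1.666483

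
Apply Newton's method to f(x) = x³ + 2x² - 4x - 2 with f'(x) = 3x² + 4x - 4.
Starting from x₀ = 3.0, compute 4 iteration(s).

f(x) = x³ + 2x² - 4x - 2
f'(x) = 3x² + 4x - 4
x₀ = 3.0

Newton-Raphson formula: x_{n+1} = x_n - f(x_n)/f'(x_n)

Iteration 1:
  f(3.000000) = 31.000000
  f'(3.000000) = 35.000000
  x_1 = 3.000000 - 31.000000/35.000000 = 2.114286
Iteration 2:
  f(2.114286) = 7.934554
  f'(2.114286) = 17.867755
  x_2 = 2.114286 - 7.934554/17.867755 = 1.670215
Iteration 3:
  f(1.670215) = 1.557634
  f'(1.670215) = 11.049709
  x_3 = 1.670215 - 1.557634/11.049709 = 1.529249
Iteration 4:
  f(1.529249) = 0.136510
  f'(1.529249) = 9.132797
  x_4 = 1.529249 - 0.136510/9.132797 = 1.514301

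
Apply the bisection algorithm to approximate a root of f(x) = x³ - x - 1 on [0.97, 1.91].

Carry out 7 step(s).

f(x) = x³ - x - 1
Initial interval: [0.97, 1.91]

Iteration 1:
  c_1 = (0.970000 + 1.910000)/2 = 1.440000
  f(c_1) = f(1.440000) = 0.545984
  f(a) × f(c) < 0, new interval: [0.970000, 1.440000]
Iteration 2:
  c_2 = (0.970000 + 1.440000)/2 = 1.205000
  f(c_2) = f(1.205000) = -0.455310
  f(a) × f(c) ≥ 0, new interval: [1.205000, 1.440000]
Iteration 3:
  c_3 = (1.205000 + 1.440000)/2 = 1.322500
  f(c_3) = f(1.322500) = -0.009439
  f(a) × f(c) ≥ 0, new interval: [1.322500, 1.440000]
Iteration 4:
  c_4 = (1.322500 + 1.440000)/2 = 1.381250
  f(c_4) = f(1.381250) = 0.253970
  f(a) × f(c) < 0, new interval: [1.322500, 1.381250]
Iteration 5:
  c_5 = (1.322500 + 1.381250)/2 = 1.351875
  f(c_5) = f(1.351875) = 0.118766
  f(a) × f(c) < 0, new interval: [1.322500, 1.351875]
Iteration 6:
  c_6 = (1.322500 + 1.351875)/2 = 1.337188
  f(c_6) = f(1.337188) = 0.053798
  f(a) × f(c) < 0, new interval: [1.322500, 1.337188]
Iteration 7:
  c_7 = (1.322500 + 1.337188)/2 = 1.329844
  f(c_7) = f(1.329844) = 0.021964
  f(a) × f(c) < 0, new interval: [1.322500, 1.329844]

After 7 iteration(s), the approximation is c_7 = 1.329844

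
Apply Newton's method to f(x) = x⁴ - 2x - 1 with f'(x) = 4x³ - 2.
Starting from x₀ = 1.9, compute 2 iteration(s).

f(x) = x⁴ - 2x - 1
f'(x) = 4x³ - 2
x₀ = 1.9

Newton-Raphson formula: x_{n+1} = x_n - f(x_n)/f'(x_n)

Iteration 1:
  f(1.900000) = 8.232100
  f'(1.900000) = 25.436000
  x_1 = 1.900000 - 8.232100/25.436000 = 1.576360
Iteration 2:
  f(1.576360) = 2.022066
  f'(1.576360) = 13.668465
  x_2 = 1.576360 - 2.022066/13.668465 = 1.428424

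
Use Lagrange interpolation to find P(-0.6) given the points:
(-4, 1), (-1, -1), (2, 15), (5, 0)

Lagrange interpolation formula:
P(x) = Σ yᵢ × Lᵢ(x)
where Lᵢ(x) = Π_{j≠i} (x - xⱼ)/(xᵢ - xⱼ)

L_0(-0.6) = (-0.6 - (-1))/(-4 - (-1)) × (-0.6 - 2)/(-4 - 2) × (-0.6 - 5)/(-4 - 5) = -0.035951
L_1(-0.6) = (-0.6 - (-4))/(-1 - (-4)) × (-0.6 - 2)/(-1 - 2) × (-0.6 - 5)/(-1 - 5) = 0.916741
L_2(-0.6) = (-0.6 - (-4))/(2 - (-4)) × (-0.6 - (-1))/(2 - (-1)) × (-0.6 - 5)/(2 - 5) = 0.141037
L_3(-0.6) = (-0.6 - (-4))/(5 - (-4)) × (-0.6 - (-1))/(5 - (-1)) × (-0.6 - 2)/(5 - 2) = -0.021827

P(-0.6) = 1×L_0(-0.6) + (-1)×L_1(-0.6) + 15×L_2(-0.6) + 0×L_3(-0.6)
P(-0.6) = 1.162864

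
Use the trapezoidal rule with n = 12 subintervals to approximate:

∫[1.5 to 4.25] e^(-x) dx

f(x) = e^(-x)
a = 1.5, b = 4.25, n = 12
h = (b - a)/n = 0.229167

Trapezoidal rule: (h/2)[f(x₀) + 2f(x₁) + 2f(x₂) + ... + f(xₙ)]

x_0 = 1.5000, f(x_0) = 0.223130, coefficient = 1
x_1 = 1.7292, f(x_1) = 0.177432, coefficient = 2
x_2 = 1.9583, f(x_2) = 0.141093, coefficient = 2
x_3 = 2.1875, f(x_3) = 0.112197, coefficient = 2
x_4 = 2.4167, f(x_4) = 0.089219, coefficient = 2
x_5 = 2.6458, f(x_5) = 0.070946, coefficient = 2
x_6 = 2.8750, f(x_6) = 0.056416, coefficient = 2
x_7 = 3.1042, f(x_7) = 0.044862, coefficient = 2
x_8 = 3.3333, f(x_8) = 0.035674, coefficient = 2
x_9 = 3.5625, f(x_9) = 0.028368, coefficient = 2
x_10 = 3.7917, f(x_10) = 0.022558, coefficient = 2
x_11 = 4.0208, f(x_11) = 0.017938, coefficient = 2
x_12 = 4.2500, f(x_12) = 0.014264, coefficient = 1

I ≈ (0.229167/2) × 1.830800 = 0.209779
Exact value: 0.208866
Error: 0.000913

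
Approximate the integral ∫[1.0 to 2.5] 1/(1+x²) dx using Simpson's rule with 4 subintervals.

f(x) = 1/(1+x²)
a = 1.0, b = 2.5, n = 4
h = (b - a)/n = 0.375000

Simpson's rule: (h/3)[f(x₀) + 4f(x₁) + 2f(x₂) + ... + f(xₙ)]

x_0 = 1.0000, f(x_0) = 0.500000, coefficient = 1
x_1 = 1.3750, f(x_1) = 0.345946, coefficient = 4
x_2 = 1.7500, f(x_2) = 0.246154, coefficient = 2
x_3 = 2.1250, f(x_3) = 0.181303, coefficient = 4
x_4 = 2.5000, f(x_4) = 0.137931, coefficient = 1

I ≈ (0.375000/3) × 3.239235 = 0.404904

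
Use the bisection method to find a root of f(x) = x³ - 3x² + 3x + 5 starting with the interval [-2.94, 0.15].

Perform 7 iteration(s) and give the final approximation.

f(x) = x³ - 3x² + 3x + 5
Initial interval: [-2.94, 0.15]

Iteration 1:
  c_1 = (-2.940000 + 0.150000)/2 = -1.395000
  f(c_1) = f(-1.395000) = -7.737780
  f(a) × f(c) ≥ 0, new interval: [-1.395000, 0.150000]
Iteration 2:
  c_2 = (-1.395000 + 0.150000)/2 = -0.622500
  f(c_2) = f(-0.622500) = 1.728759
  f(a) × f(c) < 0, new interval: [-1.395000, -0.622500]
Iteration 3:
  c_3 = (-1.395000 + (-0.622500))/2 = -1.008750
  f(c_3) = f(-1.008750) = -2.105460
  f(a) × f(c) ≥ 0, new interval: [-1.008750, -0.622500]
Iteration 4:
  c_4 = (-1.008750 + (-0.622500))/2 = -0.815625
  f(c_4) = f(-0.815625) = 0.014803
  f(a) × f(c) < 0, new interval: [-1.008750, -0.815625]
Iteration 5:
  c_5 = (-1.008750 + (-0.815625))/2 = -0.912188
  f(c_5) = f(-0.912188) = -0.991839
  f(a) × f(c) ≥ 0, new interval: [-0.912188, -0.815625]
Iteration 6:
  c_6 = (-0.912188 + (-0.815625))/2 = -0.863906
  f(c_6) = f(-0.863906) = -0.475483
  f(a) × f(c) ≥ 0, new interval: [-0.863906, -0.815625]
Iteration 7:
  c_7 = (-0.863906 + (-0.815625))/2 = -0.839766
  f(c_7) = f(-0.839766) = -0.227124
  f(a) × f(c) ≥ 0, new interval: [-0.839766, -0.815625]

After 7 iteration(s), the approximation is c_7 = -0.839766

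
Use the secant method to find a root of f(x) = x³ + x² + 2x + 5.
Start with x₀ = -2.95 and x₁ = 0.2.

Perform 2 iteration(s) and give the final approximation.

f(x) = x³ + x² + 2x + 5
x₀ = -2.95, x₁ = 0.2

Secant formula: x_{n+1} = x_n - f(x_n)(x_n - x_{n-1})/(f(x_n) - f(x_{n-1}))

Iteration 1:
  f(-2.950000) = -17.869875
  f(0.200000) = 5.448000
  x_2 = 0.200000 - 5.448000×(0.200000 - (-2.950000))/(5.448000 - (-17.869875))
       = -0.535968
Iteration 2:
  f(0.200000) = 5.448000
  f(-0.535968) = 4.061363
  x_3 = -0.535968 - 4.061363×(-0.535968 - 0.200000)/(4.061363 - 5.448000)
       = -2.691566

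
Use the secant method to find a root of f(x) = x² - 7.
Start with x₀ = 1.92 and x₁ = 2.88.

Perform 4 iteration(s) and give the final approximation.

f(x) = x² - 7
x₀ = 1.92, x₁ = 2.88

Secant formula: x_{n+1} = x_n - f(x_n)(x_n - x_{n-1})/(f(x_n) - f(x_{n-1}))

Iteration 1:
  f(1.920000) = -3.313600
  f(2.880000) = 1.294400
  x_2 = 2.880000 - 1.294400×(2.880000 - 1.920000)/(1.294400 - (-3.313600))
       = 2.610333
Iteration 2:
  f(2.880000) = 1.294400
  f(2.610333) = -0.186160
  x_3 = 2.610333 - (-0.186160)×(2.610333 - 2.880000)/(-0.186160 - 1.294400)
       = 2.644240
Iteration 3:
  f(2.610333) = -0.186160
  f(2.644240) = -0.007994
  x_4 = 2.644240 - (-0.007994)×(2.644240 - 2.610333)/(-0.007994 - (-0.186160))
       = 2.645761
Iteration 4:
  f(2.644240) = -0.007994
  f(2.645761) = 0.000054
  x_5 = 2.645761 - 0.000054×(2.645761 - 2.644240)/(0.000054 - (-0.007994))
       = 2.645751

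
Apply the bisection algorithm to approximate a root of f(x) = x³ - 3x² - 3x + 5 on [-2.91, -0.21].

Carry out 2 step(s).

f(x) = x³ - 3x² - 3x + 5
Initial interval: [-2.91, -0.21]

Iteration 1:
  c_1 = (-2.910000 + (-0.210000))/2 = -1.560000
  f(c_1) = f(-1.560000) = -1.417216
  f(a) × f(c) ≥ 0, new interval: [-1.560000, -0.210000]
Iteration 2:
  c_2 = (-1.560000 + (-0.210000))/2 = -0.885000
  f(c_2) = f(-0.885000) = 4.612171
  f(a) × f(c) < 0, new interval: [-1.560000, -0.885000]

After 2 iteration(s), the approximation is c_2 = -0.885000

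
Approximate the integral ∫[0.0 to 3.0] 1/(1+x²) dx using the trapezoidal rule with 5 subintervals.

f(x) = 1/(1+x²)
a = 0.0, b = 3.0, n = 5
h = (b - a)/n = 0.600000

Trapezoidal rule: (h/2)[f(x₀) + 2f(x₁) + 2f(x₂) + ... + f(xₙ)]

x_0 = 0.0000, f(x_0) = 1.000000, coefficient = 1
x_1 = 0.6000, f(x_1) = 0.735294, coefficient = 2
x_2 = 1.2000, f(x_2) = 0.409836, coefficient = 2
x_3 = 1.8000, f(x_3) = 0.235849, coefficient = 2
x_4 = 2.4000, f(x_4) = 0.147929, coefficient = 2
x_5 = 3.0000, f(x_5) = 0.100000, coefficient = 1

I ≈ (0.600000/2) × 4.157816 = 1.247345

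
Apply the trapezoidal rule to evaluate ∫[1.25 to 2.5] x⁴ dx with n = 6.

f(x) = x⁴
a = 1.25, b = 2.5, n = 6
h = (b - a)/n = 0.208333

Trapezoidal rule: (h/2)[f(x₀) + 2f(x₁) + 2f(x₂) + ... + f(xₙ)]

x_0 = 1.2500, f(x_0) = 2.441406, coefficient = 1
x_1 = 1.4583, f(x_1) = 4.523006, coefficient = 2
x_2 = 1.6667, f(x_2) = 7.716049, coefficient = 2
x_3 = 1.8750, f(x_3) = 12.359619, coefficient = 2
x_4 = 2.0833, f(x_4) = 18.838011, coefficient = 2
x_5 = 2.2917, f(x_5) = 27.580732, coefficient = 2
x_6 = 2.5000, f(x_6) = 39.062500, coefficient = 1

I ≈ (0.208333/2) × 183.538743 = 19.118619
Exact value: 18.920898
Error: 0.197721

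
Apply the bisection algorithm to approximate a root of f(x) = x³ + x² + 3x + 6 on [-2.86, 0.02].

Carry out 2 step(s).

f(x) = x³ + x² + 3x + 6
Initial interval: [-2.86, 0.02]

Iteration 1:
  c_1 = (-2.860000 + 0.020000)/2 = -1.420000
  f(c_1) = f(-1.420000) = 0.893112
  f(a) × f(c) < 0, new interval: [-2.860000, -1.420000]
Iteration 2:
  c_2 = (-2.860000 + (-1.420000))/2 = -2.140000
  f(c_2) = f(-2.140000) = -5.640744
  f(a) × f(c) ≥ 0, new interval: [-2.140000, -1.420000]

After 2 iteration(s), the approximation is c_2 = -2.140000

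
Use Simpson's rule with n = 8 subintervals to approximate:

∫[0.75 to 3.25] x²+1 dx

f(x) = x²+1
a = 0.75, b = 3.25, n = 8
h = (b - a)/n = 0.312500

Simpson's rule: (h/3)[f(x₀) + 4f(x₁) + 2f(x₂) + ... + f(xₙ)]

x_0 = 0.7500, f(x_0) = 1.562500, coefficient = 1
x_1 = 1.0625, f(x_1) = 2.128906, coefficient = 4
x_2 = 1.3750, f(x_2) = 2.890625, coefficient = 2
x_3 = 1.6875, f(x_3) = 3.847656, coefficient = 4
x_4 = 2.0000, f(x_4) = 5.000000, coefficient = 2
x_5 = 2.3125, f(x_5) = 6.347656, coefficient = 4
x_6 = 2.6250, f(x_6) = 7.890625, coefficient = 2
x_7 = 2.9375, f(x_7) = 9.628906, coefficient = 4
x_8 = 3.2500, f(x_8) = 11.562500, coefficient = 1

I ≈ (0.312500/3) × 132.500000 = 13.802083
Exact value: 13.802083
Error: 0.000000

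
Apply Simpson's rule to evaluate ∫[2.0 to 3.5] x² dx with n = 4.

f(x) = x²
a = 2.0, b = 3.5, n = 4
h = (b - a)/n = 0.375000

Simpson's rule: (h/3)[f(x₀) + 4f(x₁) + 2f(x₂) + ... + f(xₙ)]

x_0 = 2.0000, f(x_0) = 4.000000, coefficient = 1
x_1 = 2.3750, f(x_1) = 5.640625, coefficient = 4
x_2 = 2.7500, f(x_2) = 7.562500, coefficient = 2
x_3 = 3.1250, f(x_3) = 9.765625, coefficient = 4
x_4 = 3.5000, f(x_4) = 12.250000, coefficient = 1

I ≈ (0.375000/3) × 93.000000 = 11.625000
Exact value: 11.625000
Error: 0.000000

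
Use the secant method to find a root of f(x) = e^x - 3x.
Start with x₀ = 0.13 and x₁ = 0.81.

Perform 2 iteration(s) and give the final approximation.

f(x) = e^x - 3x
x₀ = 0.13, x₁ = 0.81

Secant formula: x_{n+1} = x_n - f(x_n)(x_n - x_{n-1})/(f(x_n) - f(x_{n-1}))

Iteration 1:
  f(0.130000) = 0.748828
  f(0.810000) = -0.182092
  x_2 = 0.810000 - (-0.182092)×(0.810000 - 0.130000)/(-0.182092 - 0.748828)
       = 0.676989
Iteration 2:
  f(0.810000) = -0.182092
  f(0.676989) = -0.063024
  x_3 = 0.676989 - (-0.063024)×(0.676989 - 0.810000)/(-0.063024 - (-0.182092))
       = 0.606585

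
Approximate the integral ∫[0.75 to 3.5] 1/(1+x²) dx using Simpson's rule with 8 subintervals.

f(x) = 1/(1+x²)
a = 0.75, b = 3.5, n = 8
h = (b - a)/n = 0.343750

Simpson's rule: (h/3)[f(x₀) + 4f(x₁) + 2f(x₂) + ... + f(xₙ)]

x_0 = 0.7500, f(x_0) = 0.640000, coefficient = 1
x_1 = 1.0938, f(x_1) = 0.455313, coefficient = 4
x_2 = 1.4375, f(x_2) = 0.326115, coefficient = 2
x_3 = 1.7812, f(x_3) = 0.239644, coefficient = 4
x_4 = 2.1250, f(x_4) = 0.181303, coefficient = 2
x_5 = 2.4688, f(x_5) = 0.140950, coefficient = 4
x_6 = 2.8125, f(x_6) = 0.112231, coefficient = 2
x_7 = 3.1562, f(x_7) = 0.091225, coefficient = 4
x_8 = 3.5000, f(x_8) = 0.075472, coefficient = 1

I ≈ (0.343750/3) × 5.663300 = 0.648920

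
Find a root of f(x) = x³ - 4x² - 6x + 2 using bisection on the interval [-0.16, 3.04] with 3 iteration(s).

f(x) = x³ - 4x² - 6x + 2
Initial interval: [-0.16, 3.04]

Iteration 1:
  c_1 = (-0.160000 + 3.040000)/2 = 1.440000
  f(c_1) = f(1.440000) = -11.948416
  f(a) × f(c) < 0, new interval: [-0.160000, 1.440000]
Iteration 2:
  c_2 = (-0.160000 + 1.440000)/2 = 0.640000
  f(c_2) = f(0.640000) = -3.216256
  f(a) × f(c) < 0, new interval: [-0.160000, 0.640000]
Iteration 3:
  c_3 = (-0.160000 + 0.640000)/2 = 0.240000
  f(c_3) = f(0.240000) = 0.343424
  f(a) × f(c) ≥ 0, new interval: [0.240000, 0.640000]

After 3 iteration(s), the approximation is c_3 = 0.240000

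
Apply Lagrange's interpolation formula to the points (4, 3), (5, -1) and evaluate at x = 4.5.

Lagrange interpolation formula:
P(x) = Σ yᵢ × Lᵢ(x)
where Lᵢ(x) = Π_{j≠i} (x - xⱼ)/(xᵢ - xⱼ)

L_0(4.5) = (4.5 - 5)/(4 - 5) = 0.500000
L_1(4.5) = (4.5 - 4)/(5 - 4) = 0.500000

P(4.5) = 3×L_0(4.5) + (-1)×L_1(4.5)
P(4.5) = 1.000000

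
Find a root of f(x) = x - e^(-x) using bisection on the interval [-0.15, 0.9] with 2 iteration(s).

f(x) = x - e^(-x)
Initial interval: [-0.15, 0.9]

Iteration 1:
  c_1 = (-0.150000 + 0.900000)/2 = 0.375000
  f(c_1) = f(0.375000) = -0.312289
  f(a) × f(c) ≥ 0, new interval: [0.375000, 0.900000]
Iteration 2:
  c_2 = (0.375000 + 0.900000)/2 = 0.637500
  f(c_2) = f(0.637500) = 0.108888
  f(a) × f(c) < 0, new interval: [0.375000, 0.637500]

After 2 iteration(s), the approximation is c_2 = 0.637500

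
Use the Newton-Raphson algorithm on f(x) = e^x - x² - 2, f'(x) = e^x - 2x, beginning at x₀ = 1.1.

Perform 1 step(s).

f(x) = e^x - x² - 2
f'(x) = e^x - 2x
x₀ = 1.1

Newton-Raphson formula: x_{n+1} = x_n - f(x_n)/f'(x_n)

Iteration 1:
  f(1.100000) = -0.205834
  f'(1.100000) = 0.804166
  x_1 = 1.100000 - (-0.205834)/0.804166 = 1.355960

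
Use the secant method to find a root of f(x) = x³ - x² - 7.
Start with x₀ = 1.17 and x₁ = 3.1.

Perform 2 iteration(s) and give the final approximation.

f(x) = x³ - x² - 7
x₀ = 1.17, x₁ = 3.1

Secant formula: x_{n+1} = x_n - f(x_n)(x_n - x_{n-1})/(f(x_n) - f(x_{n-1}))

Iteration 1:
  f(1.170000) = -6.767287
  f(3.100000) = 13.181000
  x_2 = 3.100000 - 13.181000×(3.100000 - 1.170000)/(13.181000 - (-6.767287))
       = 1.824736
Iteration 2:
  f(3.100000) = 13.181000
  f(1.824736) = -4.253908
  x_3 = 1.824736 - (-4.253908)×(1.824736 - 3.100000)/(-4.253908 - 13.181000)
       = 2.135885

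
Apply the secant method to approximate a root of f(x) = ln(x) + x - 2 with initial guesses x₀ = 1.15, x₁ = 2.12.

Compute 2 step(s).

f(x) = ln(x) + x - 2
x₀ = 1.15, x₁ = 2.12

Secant formula: x_{n+1} = x_n - f(x_n)(x_n - x_{n-1})/(f(x_n) - f(x_{n-1}))

Iteration 1:
  f(1.150000) = -0.710238
  f(2.120000) = 0.871416
  x_2 = 2.120000 - 0.871416×(2.120000 - 1.150000)/(0.871416 - (-0.710238))
       = 1.585576
Iteration 2:
  f(2.120000) = 0.871416
  f(1.585576) = 0.046524
  x_3 = 1.585576 - 0.046524×(1.585576 - 2.120000)/(0.046524 - 0.871416)
       = 1.555435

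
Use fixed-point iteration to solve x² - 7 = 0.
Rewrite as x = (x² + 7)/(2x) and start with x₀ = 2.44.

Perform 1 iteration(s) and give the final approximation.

Equation: x² - 7 = 0
Fixed-point form: x = (x² + 7)/(2x)
x₀ = 2.44

x_1 = g(2.440000) = 2.654426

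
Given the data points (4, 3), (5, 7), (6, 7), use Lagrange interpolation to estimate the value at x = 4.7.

Lagrange interpolation formula:
P(x) = Σ yᵢ × Lᵢ(x)
where Lᵢ(x) = Π_{j≠i} (x - xⱼ)/(xᵢ - xⱼ)

L_0(4.7) = (4.7 - 5)/(4 - 5) × (4.7 - 6)/(4 - 6) = 0.195000
L_1(4.7) = (4.7 - 4)/(5 - 4) × (4.7 - 6)/(5 - 6) = 0.910000
L_2(4.7) = (4.7 - 4)/(6 - 4) × (4.7 - 5)/(6 - 5) = -0.105000

P(4.7) = 3×L_0(4.7) + 7×L_1(4.7) + 7×L_2(4.7)
P(4.7) = 6.220000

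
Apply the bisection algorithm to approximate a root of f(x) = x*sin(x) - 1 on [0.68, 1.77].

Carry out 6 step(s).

f(x) = x*sin(x) - 1
Initial interval: [0.68, 1.77]

Iteration 1:
  c_1 = (0.680000 + 1.770000)/2 = 1.225000
  f(c_1) = f(1.225000) = 0.152487
  f(a) × f(c) < 0, new interval: [0.680000, 1.225000]
Iteration 2:
  c_2 = (0.680000 + 1.225000)/2 = 0.952500
  f(c_2) = f(0.952500) = -0.223839
  f(a) × f(c) ≥ 0, new interval: [0.952500, 1.225000]
Iteration 3:
  c_3 = (0.952500 + 1.225000)/2 = 1.088750
  f(c_3) = f(1.088750) = -0.035315
  f(a) × f(c) ≥ 0, new interval: [1.088750, 1.225000]
Iteration 4:
  c_4 = (1.088750 + 1.225000)/2 = 1.156875
  f(c_4) = f(1.156875) = 0.059178
  f(a) × f(c) < 0, new interval: [1.088750, 1.156875]
Iteration 5:
  c_5 = (1.088750 + 1.156875)/2 = 1.122813
  f(c_5) = f(1.122813) = 0.012016
  f(a) × f(c) < 0, new interval: [1.088750, 1.122813]
Iteration 6:
  c_6 = (1.088750 + 1.122813)/2 = 1.105781
  f(c_6) = f(1.105781) = -0.011636
  f(a) × f(c) ≥ 0, new interval: [1.105781, 1.122813]

After 6 iteration(s), the approximation is c_6 = 1.105781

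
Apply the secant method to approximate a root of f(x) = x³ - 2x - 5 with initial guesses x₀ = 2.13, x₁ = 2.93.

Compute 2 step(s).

f(x) = x³ - 2x - 5
x₀ = 2.13, x₁ = 2.93

Secant formula: x_{n+1} = x_n - f(x_n)(x_n - x_{n-1})/(f(x_n) - f(x_{n-1}))

Iteration 1:
  f(2.130000) = 0.403597
  f(2.930000) = 14.293757
  x_2 = 2.930000 - 14.293757×(2.930000 - 2.130000)/(14.293757 - 0.403597)
       = 2.106755
Iteration 2:
  f(2.930000) = 14.293757
  f(2.106755) = 0.137146
  x_3 = 2.106755 - 0.137146×(2.106755 - 2.930000)/(0.137146 - 14.293757)
       = 2.098780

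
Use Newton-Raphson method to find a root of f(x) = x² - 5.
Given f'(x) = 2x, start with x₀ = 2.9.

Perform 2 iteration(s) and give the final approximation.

f(x) = x² - 5
f'(x) = 2x
x₀ = 2.9

Newton-Raphson formula: x_{n+1} = x_n - f(x_n)/f'(x_n)

Iteration 1:
  f(2.900000) = 3.410000
  f'(2.900000) = 5.800000
  x_1 = 2.900000 - 3.410000/5.800000 = 2.312069
Iteration 2:
  f(2.312069) = 0.345663
  f'(2.312069) = 4.624138
  x_2 = 2.312069 - 0.345663/4.624138 = 2.237317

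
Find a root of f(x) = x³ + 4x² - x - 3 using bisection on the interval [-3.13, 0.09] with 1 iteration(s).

f(x) = x³ + 4x² - x - 3
Initial interval: [-3.13, 0.09]

Iteration 1:
  c_1 = (-3.130000 + 0.090000)/2 = -1.520000
  f(c_1) = f(-1.520000) = 4.249792
  f(a) × f(c) ≥ 0, new interval: [-1.520000, 0.090000]

After 1 iteration(s), the approximation is c_1 = -1.520000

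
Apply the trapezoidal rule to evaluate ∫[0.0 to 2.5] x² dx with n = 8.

f(x) = x²
a = 0.0, b = 2.5, n = 8
h = (b - a)/n = 0.312500

Trapezoidal rule: (h/2)[f(x₀) + 2f(x₁) + 2f(x₂) + ... + f(xₙ)]

x_0 = 0.0000, f(x_0) = 0.000000, coefficient = 1
x_1 = 0.3125, f(x_1) = 0.097656, coefficient = 2
x_2 = 0.6250, f(x_2) = 0.390625, coefficient = 2
x_3 = 0.9375, f(x_3) = 0.878906, coefficient = 2
x_4 = 1.2500, f(x_4) = 1.562500, coefficient = 2
x_5 = 1.5625, f(x_5) = 2.441406, coefficient = 2
x_6 = 1.8750, f(x_6) = 3.515625, coefficient = 2
x_7 = 2.1875, f(x_7) = 4.785156, coefficient = 2
x_8 = 2.5000, f(x_8) = 6.250000, coefficient = 1

I ≈ (0.312500/2) × 33.593750 = 5.249023
Exact value: 5.208333
Error: 0.040690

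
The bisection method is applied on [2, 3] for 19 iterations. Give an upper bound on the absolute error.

Bisection error bound: |error| ≤ (b-a)/2^n
|error| ≤ (3 - 2)/2^19 = 1/2^19
|error| ≤ 0.0000019073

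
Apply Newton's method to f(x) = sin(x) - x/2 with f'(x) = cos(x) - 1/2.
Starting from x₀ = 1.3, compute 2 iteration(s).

f(x) = sin(x) - x/2
f'(x) = cos(x) - 1/2
x₀ = 1.3

Newton-Raphson formula: x_{n+1} = x_n - f(x_n)/f'(x_n)

Iteration 1:
  f(1.300000) = 0.313558
  f'(1.300000) = -0.232501
  x_1 = 1.300000 - 0.313558/(-0.232501) = 2.648631
Iteration 2:
  f(2.648631) = -0.851078
  f'(2.648631) = -1.380935
  x_2 = 2.648631 - (-0.851078)/(-1.380935) = 2.032325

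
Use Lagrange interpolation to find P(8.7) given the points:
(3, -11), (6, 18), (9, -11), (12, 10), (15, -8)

Lagrange interpolation formula:
P(x) = Σ yᵢ × Lᵢ(x)
where Lᵢ(x) = Π_{j≠i} (x - xⱼ)/(xᵢ - xⱼ)

L_0(8.7) = (8.7 - 6)/(3 - 6) × (8.7 - 9)/(3 - 9) × (8.7 - 12)/(3 - 12) × (8.7 - 15)/(3 - 15) = -0.008663
L_1(8.7) = (8.7 - 3)/(6 - 3) × (8.7 - 9)/(6 - 9) × (8.7 - 12)/(6 - 12) × (8.7 - 15)/(6 - 15) = 0.073150
L_2(8.7) = (8.7 - 3)/(9 - 3) × (8.7 - 6)/(9 - 6) × (8.7 - 12)/(9 - 12) × (8.7 - 15)/(9 - 15) = 0.987525
L_3(8.7) = (8.7 - 3)/(12 - 3) × (8.7 - 6)/(12 - 6) × (8.7 - 9)/(12 - 9) × (8.7 - 15)/(12 - 15) = -0.059850
L_4(8.7) = (8.7 - 3)/(15 - 3) × (8.7 - 6)/(15 - 6) × (8.7 - 9)/(15 - 9) × (8.7 - 12)/(15 - 12) = 0.007838

P(8.7) = (-11)×L_0(8.7) + 18×L_1(8.7) + (-11)×L_2(8.7) + 10×L_3(8.7) + (-8)×L_4(8.7)
P(8.7) = -10.111987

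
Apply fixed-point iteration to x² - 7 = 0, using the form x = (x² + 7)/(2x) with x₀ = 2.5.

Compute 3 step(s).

Equation: x² - 7 = 0
Fixed-point form: x = (x² + 7)/(2x)
x₀ = 2.5

x_1 = g(2.500000) = 2.650000
x_2 = g(2.650000) = 2.645755
x_3 = g(2.645755) = 2.645751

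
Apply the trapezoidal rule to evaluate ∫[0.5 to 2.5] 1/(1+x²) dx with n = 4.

f(x) = 1/(1+x²)
a = 0.5, b = 2.5, n = 4
h = (b - a)/n = 0.500000

Trapezoidal rule: (h/2)[f(x₀) + 2f(x₁) + 2f(x₂) + ... + f(xₙ)]

x_0 = 0.5000, f(x_0) = 0.800000, coefficient = 1
x_1 = 1.0000, f(x_1) = 0.500000, coefficient = 2
x_2 = 1.5000, f(x_2) = 0.307692, coefficient = 2
x_3 = 2.0000, f(x_3) = 0.200000, coefficient = 2
x_4 = 2.5000, f(x_4) = 0.137931, coefficient = 1

I ≈ (0.500000/2) × 2.953316 = 0.738329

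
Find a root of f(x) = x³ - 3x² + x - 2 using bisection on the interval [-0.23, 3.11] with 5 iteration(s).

f(x) = x³ - 3x² + x - 2
Initial interval: [-0.23, 3.11]

Iteration 1:
  c_1 = (-0.230000 + 3.110000)/2 = 1.440000
  f(c_1) = f(1.440000) = -3.794816
  f(a) × f(c) ≥ 0, new interval: [1.440000, 3.110000]
Iteration 2:
  c_2 = (1.440000 + 3.110000)/2 = 2.275000
  f(c_2) = f(2.275000) = -3.477328
  f(a) × f(c) ≥ 0, new interval: [2.275000, 3.110000]
Iteration 3:
  c_3 = (2.275000 + 3.110000)/2 = 2.692500
  f(c_3) = f(2.692500) = -1.536739
  f(a) × f(c) ≥ 0, new interval: [2.692500, 3.110000]
Iteration 4:
  c_4 = (2.692500 + 3.110000)/2 = 2.901250
  f(c_4) = f(2.901250) = 0.070046
  f(a) × f(c) < 0, new interval: [2.692500, 2.901250]
Iteration 5:
  c_5 = (2.692500 + 2.901250)/2 = 2.796875
  f(c_5) = f(2.796875) = -0.792072
  f(a) × f(c) ≥ 0, new interval: [2.796875, 2.901250]

After 5 iteration(s), the approximation is c_5 = 2.796875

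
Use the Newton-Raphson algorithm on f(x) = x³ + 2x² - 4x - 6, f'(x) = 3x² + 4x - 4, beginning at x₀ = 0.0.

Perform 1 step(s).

f(x) = x³ + 2x² - 4x - 6
f'(x) = 3x² + 4x - 4
x₀ = 0.0

Newton-Raphson formula: x_{n+1} = x_n - f(x_n)/f'(x_n)

Iteration 1:
  f(0.000000) = -6.000000
  f'(0.000000) = -4.000000
  x_1 = 0.000000 - (-6.000000)/(-4.000000) = -1.500000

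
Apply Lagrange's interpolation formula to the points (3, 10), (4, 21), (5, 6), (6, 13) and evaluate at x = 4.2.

Lagrange interpolation formula:
P(x) = Σ yᵢ × Lᵢ(x)
where Lᵢ(x) = Π_{j≠i} (x - xⱼ)/(xᵢ - xⱼ)

L_0(4.2) = (4.2 - 4)/(3 - 4) × (4.2 - 5)/(3 - 5) × (4.2 - 6)/(3 - 6) = -0.048000
L_1(4.2) = (4.2 - 3)/(4 - 3) × (4.2 - 5)/(4 - 5) × (4.2 - 6)/(4 - 6) = 0.864000
L_2(4.2) = (4.2 - 3)/(5 - 3) × (4.2 - 4)/(5 - 4) × (4.2 - 6)/(5 - 6) = 0.216000
L_3(4.2) = (4.2 - 3)/(6 - 3) × (4.2 - 4)/(6 - 4) × (4.2 - 5)/(6 - 5) = -0.032000

P(4.2) = 10×L_0(4.2) + 21×L_1(4.2) + 6×L_2(4.2) + 13×L_3(4.2)
P(4.2) = 18.544000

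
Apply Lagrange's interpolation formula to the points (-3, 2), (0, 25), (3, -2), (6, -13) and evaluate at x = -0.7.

Lagrange interpolation formula:
P(x) = Σ yᵢ × Lᵢ(x)
where Lᵢ(x) = Π_{j≠i} (x - xⱼ)/(xᵢ - xⱼ)

L_0(-0.7) = (-0.7 - 0)/(-3 - 0) × (-0.7 - 3)/(-3 - 3) × (-0.7 - 6)/(-3 - 6) = 0.107117
L_1(-0.7) = (-0.7 - (-3))/(0 - (-3)) × (-0.7 - 3)/(0 - 3) × (-0.7 - 6)/(0 - 6) = 1.055870
L_2(-0.7) = (-0.7 - (-3))/(3 - (-3)) × (-0.7 - 0)/(3 - 0) × (-0.7 - 6)/(3 - 6) = -0.199759
L_3(-0.7) = (-0.7 - (-3))/(6 - (-3)) × (-0.7 - 0)/(6 - 0) × (-0.7 - 3)/(6 - 3) = 0.036772

P(-0.7) = 2×L_0(-0.7) + 25×L_1(-0.7) + (-2)×L_2(-0.7) + (-13)×L_3(-0.7)
P(-0.7) = 26.532481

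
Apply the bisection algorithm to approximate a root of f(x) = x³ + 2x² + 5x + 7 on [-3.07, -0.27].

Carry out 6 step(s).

f(x) = x³ + 2x² + 5x + 7
Initial interval: [-3.07, -0.27]

Iteration 1:
  c_1 = (-3.070000 + (-0.270000))/2 = -1.670000
  f(c_1) = f(-1.670000) = -0.429663
  f(a) × f(c) ≥ 0, new interval: [-1.670000, -0.270000]
Iteration 2:
  c_2 = (-1.670000 + (-0.270000))/2 = -0.970000
  f(c_2) = f(-0.970000) = 3.119127
  f(a) × f(c) < 0, new interval: [-1.670000, -0.970000]
Iteration 3:
  c_3 = (-1.670000 + (-0.970000))/2 = -1.320000
  f(c_3) = f(-1.320000) = 1.584832
  f(a) × f(c) < 0, new interval: [-1.670000, -1.320000]
Iteration 4:
  c_4 = (-1.670000 + (-1.320000))/2 = -1.495000
  f(c_4) = f(-1.495000) = 0.653688
  f(a) × f(c) < 0, new interval: [-1.670000, -1.495000]
Iteration 5:
  c_5 = (-1.670000 + (-1.495000))/2 = -1.582500
  f(c_5) = f(-1.582500) = 0.133048
  f(a) × f(c) < 0, new interval: [-1.670000, -1.582500]
Iteration 6:
  c_6 = (-1.670000 + (-1.582500))/2 = -1.626250
  f(c_6) = f(-1.626250) = -0.142797
  f(a) × f(c) ≥ 0, new interval: [-1.626250, -1.582500]

After 6 iteration(s), the approximation is c_6 = -1.626250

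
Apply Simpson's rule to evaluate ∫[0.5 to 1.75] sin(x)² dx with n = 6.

f(x) = sin(x)²
a = 0.5, b = 1.75, n = 6
h = (b - a)/n = 0.208333

Simpson's rule: (h/3)[f(x₀) + 4f(x₁) + 2f(x₂) + ... + f(xₙ)]

x_0 = 0.5000, f(x_0) = 0.229849, coefficient = 1
x_1 = 0.7083, f(x_1) = 0.423240, coefficient = 4
x_2 = 0.9167, f(x_2) = 0.629766, coefficient = 2
x_3 = 1.1250, f(x_3) = 0.814087, coefficient = 4
x_4 = 1.3333, f(x_4) = 0.944663, coefficient = 2
x_5 = 1.5417, f(x_5) = 0.999152, coefficient = 4
x_6 = 1.7500, f(x_6) = 0.968228, coefficient = 1

I ≈ (0.208333/3) × 13.292849 = 0.923115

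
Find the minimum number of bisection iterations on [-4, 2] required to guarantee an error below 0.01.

We need (b-a)/2^n ≤ 0.01
(2 - (-4))/2^n ≤ 0.01
6/2^n ≤ 0.01
2^n ≥ 600
n ≥ log₂(600) = 9.23
n ≥ 10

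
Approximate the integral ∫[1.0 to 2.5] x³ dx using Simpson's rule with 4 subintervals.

f(x) = x³
a = 1.0, b = 2.5, n = 4
h = (b - a)/n = 0.375000

Simpson's rule: (h/3)[f(x₀) + 4f(x₁) + 2f(x₂) + ... + f(xₙ)]

x_0 = 1.0000, f(x_0) = 1.000000, coefficient = 1
x_1 = 1.3750, f(x_1) = 2.599609, coefficient = 4
x_2 = 1.7500, f(x_2) = 5.359375, coefficient = 2
x_3 = 2.1250, f(x_3) = 9.595703, coefficient = 4
x_4 = 2.5000, f(x_4) = 15.625000, coefficient = 1

I ≈ (0.375000/3) × 76.125000 = 9.515625
Exact value: 9.515625
Error: 0.000000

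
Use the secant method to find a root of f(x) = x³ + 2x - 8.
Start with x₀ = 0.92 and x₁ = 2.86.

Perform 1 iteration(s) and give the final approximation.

f(x) = x³ + 2x - 8
x₀ = 0.92, x₁ = 2.86

Secant formula: x_{n+1} = x_n - f(x_n)(x_n - x_{n-1})/(f(x_n) - f(x_{n-1}))

Iteration 1:
  f(0.920000) = -5.381312
  f(2.860000) = 21.113656
  x_2 = 2.860000 - 21.113656×(2.860000 - 0.920000)/(21.113656 - (-5.381312))
       = 1.314027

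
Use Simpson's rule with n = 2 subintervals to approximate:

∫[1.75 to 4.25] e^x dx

f(x) = e^x
a = 1.75, b = 4.25, n = 2
h = (b - a)/n = 1.250000

Simpson's rule: (h/3)[f(x₀) + 4f(x₁) + 2f(x₂) + ... + f(xₙ)]

x_0 = 1.7500, f(x_0) = 5.754603, coefficient = 1
x_1 = 3.0000, f(x_1) = 20.085537, coefficient = 4
x_2 = 4.2500, f(x_2) = 70.105412, coefficient = 1

I ≈ (1.250000/3) × 156.202163 = 65.084234
Exact value: 64.350810
Error: 0.733425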